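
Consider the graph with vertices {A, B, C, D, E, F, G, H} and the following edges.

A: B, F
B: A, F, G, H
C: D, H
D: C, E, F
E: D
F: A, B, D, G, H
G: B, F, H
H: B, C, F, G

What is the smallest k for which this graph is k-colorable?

B, F, G, H are mutually adjacent (a clique of size 4), so at least 4 colors are needed.
A valid assignment using 4 colors: A=2, B=3, C=1, D=2, E=1, F=1, G=4, H=2. No two adjacent vertices share a color.

4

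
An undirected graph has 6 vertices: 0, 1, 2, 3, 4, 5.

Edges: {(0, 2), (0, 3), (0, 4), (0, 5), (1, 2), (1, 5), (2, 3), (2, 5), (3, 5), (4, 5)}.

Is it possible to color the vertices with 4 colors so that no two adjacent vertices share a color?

Yes

The chromatic number is 4. 0, 2, 3, 5 are pairwise adjacent (a clique of size 4), so at least 4 colors are needed.
4 colors suffice: color a → {5}; color b → {2, 4}; color c → {0, 1}; color d → {3}.
That is already a proper 4-coloring.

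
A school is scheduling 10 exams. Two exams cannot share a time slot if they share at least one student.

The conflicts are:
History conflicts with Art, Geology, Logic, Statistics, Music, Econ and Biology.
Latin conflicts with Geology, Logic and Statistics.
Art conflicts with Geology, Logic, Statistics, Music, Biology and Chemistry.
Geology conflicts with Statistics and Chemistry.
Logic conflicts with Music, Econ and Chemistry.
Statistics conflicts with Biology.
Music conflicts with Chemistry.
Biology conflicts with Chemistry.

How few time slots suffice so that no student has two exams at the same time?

Art, Logic, Music, Chemistry pairwise conflict, so at least 4 time slots are needed.
4 time slots suffice: time slot 1 → {Latin, Art, Econ}; time slot 2 → {History, Chemistry}; time slot 3 → {Geology, Logic, Biology}; time slot 4 → {Statistics, Music}. Each listed conflict is separated.

4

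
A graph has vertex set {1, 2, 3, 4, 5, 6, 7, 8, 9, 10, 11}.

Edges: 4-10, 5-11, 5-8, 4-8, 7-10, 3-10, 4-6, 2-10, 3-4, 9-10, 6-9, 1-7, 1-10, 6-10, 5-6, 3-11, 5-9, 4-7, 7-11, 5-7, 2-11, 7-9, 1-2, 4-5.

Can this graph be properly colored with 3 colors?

Yes

The chromatic number is 3. 1, 7, 10 are mutually adjacent, so at least 3 colors are needed.
A valid assignment using 3 colors: 1=green, 2=blue, 3=blue, 4=green, 5=red, 6=blue, 7=blue, 8=blue, 9=green, 10=red, 11=green.
That is already a proper 3-coloring.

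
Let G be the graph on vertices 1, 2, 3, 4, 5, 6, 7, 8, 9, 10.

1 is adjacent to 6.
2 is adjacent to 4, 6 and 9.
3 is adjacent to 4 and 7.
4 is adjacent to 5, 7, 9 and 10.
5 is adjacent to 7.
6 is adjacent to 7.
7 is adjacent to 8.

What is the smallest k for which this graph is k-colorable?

3

2, 4, 9 form a triangle, so at least 3 colors are needed.
3 colors suffice: color red → {4, 6, 8}; color blue → {1, 2, 7, 10}; color green → {3, 5, 9}. Every edge joins two different colors.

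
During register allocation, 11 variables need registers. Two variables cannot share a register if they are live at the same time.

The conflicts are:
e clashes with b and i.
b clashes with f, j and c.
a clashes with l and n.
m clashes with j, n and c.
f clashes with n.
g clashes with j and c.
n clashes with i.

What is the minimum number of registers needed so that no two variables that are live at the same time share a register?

The cycle n-i-e-b-f-n has odd length 5, so it cannot be 2-colored; at least 3 registers are needed.
A valid assignment using 3 registers: e=2, b=1, a=2, m=3, f=2, g=1, j=2, l=1, n=1, c=2, i=3. Every pair that conflicts lands in different registers.

3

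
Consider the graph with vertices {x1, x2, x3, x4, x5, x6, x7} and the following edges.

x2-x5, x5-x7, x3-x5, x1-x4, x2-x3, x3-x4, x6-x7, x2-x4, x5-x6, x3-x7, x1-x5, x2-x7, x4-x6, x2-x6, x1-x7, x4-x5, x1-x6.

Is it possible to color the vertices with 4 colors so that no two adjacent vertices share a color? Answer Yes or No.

The chromatic number is 4. x2, x3, x5, x7 form a clique, so at least 4 colors are needed.
4 colors suffice: color 1 → {x5}; color 2 → {x1, x2}; color 3 → {x4, x7}; color 4 → {x3, x6}.
That is already a proper 4-coloring.

Yes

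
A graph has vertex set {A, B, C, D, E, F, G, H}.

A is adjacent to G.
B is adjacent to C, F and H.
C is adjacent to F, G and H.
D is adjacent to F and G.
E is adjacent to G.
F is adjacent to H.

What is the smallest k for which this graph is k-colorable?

4

B, C, F, H form a clique, so at least 4 colors are needed.
One proper 4-coloring: A=red, B=green, C=red, D=red, E=red, F=blue, G=blue, H=yellow. No two adjacent vertices share a color.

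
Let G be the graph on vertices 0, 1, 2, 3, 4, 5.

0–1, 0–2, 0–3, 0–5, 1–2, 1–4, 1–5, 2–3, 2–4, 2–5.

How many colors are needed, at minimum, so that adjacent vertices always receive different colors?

4

0, 1, 2, 5 are mutually adjacent (a clique of size 4), so at least 4 colors are needed.
A valid assignment using 4 colors: 0=green, 1=blue, 2=red, 3=blue, 4=green, 5=yellow. Every edge joins two different colors.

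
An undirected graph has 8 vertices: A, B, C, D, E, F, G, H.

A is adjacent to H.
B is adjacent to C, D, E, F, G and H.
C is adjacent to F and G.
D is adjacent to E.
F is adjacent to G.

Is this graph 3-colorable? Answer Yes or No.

B, C, F, G are mutually adjacent (a clique of size 4), so at least 4 colors are needed.
So 3 colors are not enough.

No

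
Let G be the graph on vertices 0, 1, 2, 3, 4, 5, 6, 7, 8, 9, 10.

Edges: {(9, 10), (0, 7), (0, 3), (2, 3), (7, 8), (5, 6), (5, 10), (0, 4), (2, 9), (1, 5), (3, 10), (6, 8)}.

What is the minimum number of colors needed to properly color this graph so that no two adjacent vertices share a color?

3

The cycle 7-8-6-5-10-3-0-7 has odd length 7, so it cannot be 2-colored; at least 3 colors are needed.
3 colors suffice: color a → {0, 1, 2, 8, 10}; color b → {3, 4, 5, 7, 9}; color c → {6}. Each edge has distinct colors on its endpoints.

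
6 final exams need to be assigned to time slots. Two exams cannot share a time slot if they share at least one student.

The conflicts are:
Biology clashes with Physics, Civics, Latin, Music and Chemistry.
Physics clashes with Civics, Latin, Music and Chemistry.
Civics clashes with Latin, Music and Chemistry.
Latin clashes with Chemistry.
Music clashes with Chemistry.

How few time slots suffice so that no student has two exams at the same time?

Biology, Physics, Civics, Latin, Chemistry are mutually in conflict, so at least 5 time slots are needed.
Using 5 time slots: Biology=2, Physics=3, Civics=1, Latin=5, Music=5, Chemistry=4. Every pair that conflicts lands in different time slots.

5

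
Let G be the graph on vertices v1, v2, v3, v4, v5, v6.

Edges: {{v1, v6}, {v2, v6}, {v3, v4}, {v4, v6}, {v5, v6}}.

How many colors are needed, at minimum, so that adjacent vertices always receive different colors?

2

v1 and v6 are adjacent, so at least 2 colors are needed.
2 colors suffice: color red → {v3, v6}; color blue → {v1, v2, v4, v5}. No two adjacent vertices share a color.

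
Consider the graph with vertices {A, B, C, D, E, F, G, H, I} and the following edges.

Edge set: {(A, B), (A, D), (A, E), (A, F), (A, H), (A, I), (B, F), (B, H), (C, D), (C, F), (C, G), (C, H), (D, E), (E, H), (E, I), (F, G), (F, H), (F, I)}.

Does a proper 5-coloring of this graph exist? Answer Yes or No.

The chromatic number is 4. A, B, F, H are mutually adjacent (a clique of size 4), so at least 4 colors are needed.
4 colors suffice: color 1 → {E, F}; color 2 → {A, C}; color 3 → {D, G, H, I}; color 4 → {B}.
Since 5 ≥ 4, a proper 5-coloring certainly exists.

Yes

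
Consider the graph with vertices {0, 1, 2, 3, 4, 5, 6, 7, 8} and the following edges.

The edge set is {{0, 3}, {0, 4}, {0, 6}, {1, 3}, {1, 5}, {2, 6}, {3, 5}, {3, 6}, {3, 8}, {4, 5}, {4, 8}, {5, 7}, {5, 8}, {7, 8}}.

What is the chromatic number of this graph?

1, 3, 5 are mutually adjacent, so at least 3 colors are needed.
3 colors suffice: color a → {2, 3, 4, 7}; color b → {0, 5}; color c → {1, 6, 8}. Each edge has distinct colors on its endpoints.

3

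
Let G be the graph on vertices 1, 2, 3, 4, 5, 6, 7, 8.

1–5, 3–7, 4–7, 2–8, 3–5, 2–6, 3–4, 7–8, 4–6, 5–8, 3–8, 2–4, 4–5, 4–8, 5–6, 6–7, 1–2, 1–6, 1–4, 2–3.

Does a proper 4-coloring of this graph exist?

Yes

The chromatic number is 4. 3, 4, 7, 8 are pairwise adjacent (a clique of size 4), so at least 4 colors are needed.
A valid assignment using 4 colors: 1=c, 2=d, 3=b, 4=a, 5=d, 6=b, 7=d, 8=c.
That is already a proper 4-coloring.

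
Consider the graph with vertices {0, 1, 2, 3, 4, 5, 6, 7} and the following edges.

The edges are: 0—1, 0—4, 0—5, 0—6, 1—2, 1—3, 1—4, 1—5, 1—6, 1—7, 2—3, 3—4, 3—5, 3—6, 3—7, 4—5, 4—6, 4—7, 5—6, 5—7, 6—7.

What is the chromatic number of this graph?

1, 3, 4, 5, 6, 7 form a clique, so at least 6 colors are needed.
6 colors suffice: 0=blue, 1=red, 2=green, 3=blue, 4=green, 5=yellow, 6=purple, 7=orange. Every edge joins two different colors.

6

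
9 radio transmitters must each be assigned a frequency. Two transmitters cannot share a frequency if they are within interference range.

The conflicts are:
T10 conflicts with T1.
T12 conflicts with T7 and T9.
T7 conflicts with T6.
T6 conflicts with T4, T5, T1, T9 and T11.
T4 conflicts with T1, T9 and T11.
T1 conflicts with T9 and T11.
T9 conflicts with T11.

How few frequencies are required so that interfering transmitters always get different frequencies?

T6, T4, T1, T9, T11 all conflict with each other, so at least 5 frequencies are needed.
5 frequencies suffice: T10=1, T12=1, T7=2, T6=1, T4=4, T5=2, T1=3, T9=2, T11=5. Each listed conflict is separated.

5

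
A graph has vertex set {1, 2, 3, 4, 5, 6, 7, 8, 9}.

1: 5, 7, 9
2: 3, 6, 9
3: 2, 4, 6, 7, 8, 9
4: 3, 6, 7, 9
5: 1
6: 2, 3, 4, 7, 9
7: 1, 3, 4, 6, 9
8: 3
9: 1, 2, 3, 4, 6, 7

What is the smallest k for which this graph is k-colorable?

3, 4, 6, 7, 9 are mutually adjacent (a clique of size 5), so at least 5 colors are needed.
5 colors suffice: color a → {5, 8, 9}; color b → {1, 3}; color c → {2, 7}; color d → {6}; color e → {4}. Every edge joins two different colors.

5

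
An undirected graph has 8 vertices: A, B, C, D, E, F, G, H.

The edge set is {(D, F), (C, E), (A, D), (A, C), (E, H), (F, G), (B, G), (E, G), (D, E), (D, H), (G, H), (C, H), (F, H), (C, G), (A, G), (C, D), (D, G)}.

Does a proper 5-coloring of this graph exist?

The chromatic number is 5. C, D, E, G, H are pairwise adjacent (a clique of size 5), so at least 5 colors are needed.
5 colors suffice: A=3, B=2, C=4, D=2, E=5, F=4, G=1, H=3.
That is already a proper 5-coloring.

Yes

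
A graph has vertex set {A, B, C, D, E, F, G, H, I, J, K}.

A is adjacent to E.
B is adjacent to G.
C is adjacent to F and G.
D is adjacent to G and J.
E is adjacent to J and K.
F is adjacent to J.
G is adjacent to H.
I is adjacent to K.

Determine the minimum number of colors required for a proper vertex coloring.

The cycle G-C-F-J-D-G has odd length 5, so it cannot be 2-colored; at least 3 colors are needed.
3 colors suffice: color 1 → {E, F, G, I}; color 2 → {A, B, C, H, J, K}; color 3 → {D}. Every edge joins two different colors.

3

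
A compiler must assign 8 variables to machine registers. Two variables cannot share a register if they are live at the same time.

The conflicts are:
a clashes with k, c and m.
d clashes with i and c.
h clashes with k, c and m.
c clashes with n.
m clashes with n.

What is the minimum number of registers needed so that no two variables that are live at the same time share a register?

m and n conflict, so at least 2 registers are needed.
A valid assignment using 2 registers: a=2, d=2, h=2, i=1, k=1, c=1, m=1, n=2. Each listed conflict is separated.

2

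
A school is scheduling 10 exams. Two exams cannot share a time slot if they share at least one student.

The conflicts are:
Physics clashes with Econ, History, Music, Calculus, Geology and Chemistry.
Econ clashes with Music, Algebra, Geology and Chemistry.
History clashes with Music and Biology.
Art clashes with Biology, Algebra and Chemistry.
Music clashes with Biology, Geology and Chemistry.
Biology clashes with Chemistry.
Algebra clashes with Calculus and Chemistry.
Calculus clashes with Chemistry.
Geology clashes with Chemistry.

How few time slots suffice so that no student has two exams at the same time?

5

Physics, Econ, Music, Geology, Chemistry all conflict with each other, so at least 5 time slots are needed.
5 time slots suffice: Physics=2, Econ=4, History=1, Art=3, Music=3, Biology=2, Algebra=2, Calculus=3, Geology=5, Chemistry=1. No two conflicting exams share a time slot.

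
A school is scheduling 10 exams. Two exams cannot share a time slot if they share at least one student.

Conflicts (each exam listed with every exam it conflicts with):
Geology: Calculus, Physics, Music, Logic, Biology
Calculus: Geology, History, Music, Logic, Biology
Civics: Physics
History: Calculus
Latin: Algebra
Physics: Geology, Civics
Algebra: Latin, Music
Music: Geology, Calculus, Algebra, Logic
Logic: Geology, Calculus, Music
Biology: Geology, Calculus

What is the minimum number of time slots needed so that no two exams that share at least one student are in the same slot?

4

Geology, Calculus, Music, Logic all conflict with each other, so at least 4 time slots are needed.
4 time slots suffice: time slot 1 → {Calculus, Physics, Algebra}; time slot 2 → {Geology, Civics, History, Latin}; time slot 3 → {Music, Biology}; time slot 4 → {Logic}. No two conflicting exams share a time slot.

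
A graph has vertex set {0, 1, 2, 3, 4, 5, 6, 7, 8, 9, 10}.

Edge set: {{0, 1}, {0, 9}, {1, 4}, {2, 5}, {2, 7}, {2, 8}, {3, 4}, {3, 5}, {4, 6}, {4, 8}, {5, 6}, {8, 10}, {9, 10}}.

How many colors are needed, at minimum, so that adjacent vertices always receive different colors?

The cycle 2-5-6-4-8-2 has odd length 5, so it cannot be 2-colored; at least 3 colors are needed.
3 colors suffice: 0=red, 1=blue, 2=red, 3=green, 4=red, 5=blue, 6=green, 7=blue, 8=blue, 9=blue, 10=red. No two adjacent vertices share a color.

3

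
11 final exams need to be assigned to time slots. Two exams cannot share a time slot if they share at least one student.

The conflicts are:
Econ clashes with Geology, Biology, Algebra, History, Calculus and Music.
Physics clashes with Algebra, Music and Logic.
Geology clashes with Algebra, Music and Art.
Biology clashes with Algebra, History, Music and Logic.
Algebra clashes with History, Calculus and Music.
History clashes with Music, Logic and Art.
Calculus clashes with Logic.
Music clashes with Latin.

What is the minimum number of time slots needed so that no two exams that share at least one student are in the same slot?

5

Econ, Biology, Algebra, History, Music are mutually in conflict, so at least 5 time slots are needed.
Using 5 time slots: Econ=3, Physics=3, Geology=4, Biology=5, Algebra=2, History=4, Calculus=4, Music=1, Latin=2, Logic=1, Art=1. Every pair that conflicts lands in different time slots.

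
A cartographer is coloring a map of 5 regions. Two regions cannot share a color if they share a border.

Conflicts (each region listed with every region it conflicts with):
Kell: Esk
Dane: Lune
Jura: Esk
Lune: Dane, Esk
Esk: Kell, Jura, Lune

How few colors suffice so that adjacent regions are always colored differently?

Lune and Esk conflict, so at least 2 colors are needed.
2 colors suffice: color 1 → {Dane, Esk}; color 2 → {Kell, Jura, Lune}. Every pair that conflicts lands in different colors.

2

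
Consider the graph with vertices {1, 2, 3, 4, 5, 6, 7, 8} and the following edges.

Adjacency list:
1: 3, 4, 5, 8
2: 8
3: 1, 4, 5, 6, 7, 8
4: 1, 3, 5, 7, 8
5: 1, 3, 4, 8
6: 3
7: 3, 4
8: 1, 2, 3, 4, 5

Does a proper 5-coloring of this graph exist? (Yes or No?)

Yes

The chromatic number is 5. 1, 3, 4, 5, 8 are pairwise adjacent (a clique of size 5), so at least 5 colors are needed.
5 colors suffice: 1=yellow, 2=red, 3=red, 4=green, 5=purple, 6=blue, 7=blue, 8=blue.
That is already a proper 5-coloring.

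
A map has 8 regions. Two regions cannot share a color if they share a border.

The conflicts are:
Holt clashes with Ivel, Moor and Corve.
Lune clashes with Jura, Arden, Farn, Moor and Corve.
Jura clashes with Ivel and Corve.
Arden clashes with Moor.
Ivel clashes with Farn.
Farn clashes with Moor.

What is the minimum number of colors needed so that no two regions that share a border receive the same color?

3

Lune, Jura, Corve all conflict with each other, so at least 3 colors are needed.
3 colors suffice: Holt=1, Lune=1, Jura=3, Arden=3, Ivel=2, Farn=3, Moor=2, Corve=2. Every pair that conflicts lands in different colors.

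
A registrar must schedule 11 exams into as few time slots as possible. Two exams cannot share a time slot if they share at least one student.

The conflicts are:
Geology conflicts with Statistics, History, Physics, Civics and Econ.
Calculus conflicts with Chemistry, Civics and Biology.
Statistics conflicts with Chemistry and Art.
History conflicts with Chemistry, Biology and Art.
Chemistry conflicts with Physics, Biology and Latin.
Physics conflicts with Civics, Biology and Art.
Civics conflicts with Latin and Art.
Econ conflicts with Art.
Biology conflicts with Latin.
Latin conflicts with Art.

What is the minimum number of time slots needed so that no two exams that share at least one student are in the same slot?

Civics, Latin, Art pairwise conflict, so at least 3 time slots are needed.
3 time slots suffice: time slot 1 → {Geology, Chemistry, Art}; time slot 2 → {Statistics, Civics, Econ, Biology}; time slot 3 → {Calculus, History, Physics, Latin}. No two conflicting exams share a time slot.

3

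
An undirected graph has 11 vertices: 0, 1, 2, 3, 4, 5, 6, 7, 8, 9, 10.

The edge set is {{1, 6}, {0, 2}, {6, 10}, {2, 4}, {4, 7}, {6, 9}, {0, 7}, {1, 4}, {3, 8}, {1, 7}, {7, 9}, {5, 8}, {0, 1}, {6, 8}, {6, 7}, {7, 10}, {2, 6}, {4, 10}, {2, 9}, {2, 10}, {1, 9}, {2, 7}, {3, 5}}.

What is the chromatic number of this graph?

4

2, 4, 7, 10 form a clique, so at least 4 colors are needed.
4 colors suffice: color a → {7, 8}; color b → {1, 2, 3}; color c → {0, 4, 5, 6}; color d → {9, 10}. No two adjacent vertices share a color.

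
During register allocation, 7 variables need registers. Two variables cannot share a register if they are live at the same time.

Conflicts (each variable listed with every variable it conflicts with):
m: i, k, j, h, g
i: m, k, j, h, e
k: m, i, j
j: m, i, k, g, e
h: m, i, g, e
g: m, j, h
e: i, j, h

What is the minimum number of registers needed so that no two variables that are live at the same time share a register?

m, i, k, j pairwise conflict, so at least 4 registers are needed.
4 registers suffice: register 1 → {m, e}; register 2 → {i, g}; register 3 → {j, h}; register 4 → {k}. Each listed conflict is separated.

4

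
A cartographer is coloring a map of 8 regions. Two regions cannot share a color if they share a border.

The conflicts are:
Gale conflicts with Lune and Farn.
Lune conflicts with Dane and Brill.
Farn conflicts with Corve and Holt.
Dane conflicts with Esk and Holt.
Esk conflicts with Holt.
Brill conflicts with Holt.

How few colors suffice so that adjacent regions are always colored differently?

Dane, Esk, Holt all conflict with each other, so at least 3 colors are needed.
3 colors suffice: Gale=3, Lune=1, Farn=2, Dane=2, Esk=3, Brill=2, Corve=1, Holt=1. Every pair that conflicts lands in different colors.

3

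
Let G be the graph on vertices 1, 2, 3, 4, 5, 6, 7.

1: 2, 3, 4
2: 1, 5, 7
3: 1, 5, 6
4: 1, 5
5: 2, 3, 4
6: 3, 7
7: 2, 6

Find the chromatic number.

The cycle 7-6-3-5-2-7 has odd length 5, so it cannot be 2-colored; at least 3 colors are needed.
3 colors suffice: color a → {2, 3, 4}; color b → {1, 5, 6}; color c → {7}. Every edge joins two different colors.

3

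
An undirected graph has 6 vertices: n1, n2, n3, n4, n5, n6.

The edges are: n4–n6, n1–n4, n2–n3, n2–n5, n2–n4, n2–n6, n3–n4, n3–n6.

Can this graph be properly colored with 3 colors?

n2, n3, n4, n6 are mutually adjacent (a clique of size 4), so at least 4 colors are needed.
So 3 colors are not enough.

No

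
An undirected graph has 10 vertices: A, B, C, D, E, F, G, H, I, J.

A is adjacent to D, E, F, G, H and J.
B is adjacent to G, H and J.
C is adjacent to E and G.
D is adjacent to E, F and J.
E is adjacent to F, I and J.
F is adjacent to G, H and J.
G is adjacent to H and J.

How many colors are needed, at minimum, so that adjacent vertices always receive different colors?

5

A, D, E, F, J are pairwise adjacent (a clique of size 5), so at least 5 colors are needed.
5 colors suffice: color 1 → {E, G}; color 2 → {A, B, C, I}; color 3 → {H, J}; color 4 → {F}; color 5 → {D}. Every edge joins two different colors.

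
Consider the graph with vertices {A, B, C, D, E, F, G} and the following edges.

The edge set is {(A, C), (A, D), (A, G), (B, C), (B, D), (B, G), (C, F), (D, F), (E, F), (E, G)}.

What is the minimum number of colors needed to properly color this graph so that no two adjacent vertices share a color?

3

The cycle D-F-E-G-A-D has odd length 5, so it cannot be 2-colored; at least 3 colors are needed.
A valid assignment using 3 colors: A=red, B=red, C=blue, D=blue, E=green, F=red, G=blue. No two adjacent vertices share a color.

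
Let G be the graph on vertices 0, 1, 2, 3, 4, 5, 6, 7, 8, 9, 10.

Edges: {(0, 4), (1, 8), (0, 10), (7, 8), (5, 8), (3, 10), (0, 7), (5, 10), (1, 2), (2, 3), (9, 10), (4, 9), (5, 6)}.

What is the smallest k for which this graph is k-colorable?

The cycle 0-10-5-8-7-0 has odd length 5, so it cannot be 2-colored; at least 3 colors are needed.
3 colors suffice: color red → {2, 4, 6, 8, 10}; color blue → {0, 1, 3, 5, 9}; color green → {7}. Each edge has distinct colors on its endpoints.

3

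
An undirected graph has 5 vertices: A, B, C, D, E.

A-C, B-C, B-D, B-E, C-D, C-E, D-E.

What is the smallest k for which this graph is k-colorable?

B, C, D, E are mutually adjacent (a clique of size 4), so at least 4 colors are needed.
4 colors suffice: color 1 → {C}; color 2 → {A, D}; color 3 → {E}; color 4 → {B}. Each edge has distinct colors on its endpoints.

4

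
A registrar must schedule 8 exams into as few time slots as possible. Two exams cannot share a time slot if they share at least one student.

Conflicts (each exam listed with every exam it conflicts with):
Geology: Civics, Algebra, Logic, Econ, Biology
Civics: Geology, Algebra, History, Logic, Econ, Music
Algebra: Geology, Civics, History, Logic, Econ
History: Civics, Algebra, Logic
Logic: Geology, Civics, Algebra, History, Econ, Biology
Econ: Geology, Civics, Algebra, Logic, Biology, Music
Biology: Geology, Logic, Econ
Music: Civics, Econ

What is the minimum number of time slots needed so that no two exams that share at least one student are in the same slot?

5

Geology, Civics, Algebra, Logic, Econ are mutually in conflict, so at least 5 time slots are needed.
5 time slots suffice: time slot 1 → {Civics, Biology}; time slot 2 → {History, Econ}; time slot 3 → {Logic, Music}; time slot 4 → {Geology}; time slot 5 → {Algebra}. No two conflicting exams share a time slot.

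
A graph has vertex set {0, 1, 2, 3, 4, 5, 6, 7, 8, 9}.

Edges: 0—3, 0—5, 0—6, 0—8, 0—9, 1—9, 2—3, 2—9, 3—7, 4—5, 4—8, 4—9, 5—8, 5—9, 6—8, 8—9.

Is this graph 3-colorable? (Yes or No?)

0, 5, 8, 9 form a clique, so at least 4 colors are needed.
So 3 colors are not enough.

No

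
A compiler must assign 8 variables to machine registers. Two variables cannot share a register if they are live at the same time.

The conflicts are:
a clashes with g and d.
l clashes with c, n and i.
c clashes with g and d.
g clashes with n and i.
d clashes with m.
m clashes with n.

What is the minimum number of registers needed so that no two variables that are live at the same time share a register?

3

The cycle m-d-a-g-n-m has odd length 5, so it cannot be 2-colored; at least 3 registers are needed.
3 registers suffice: register 1 → {l, g, d}; register 2 → {a, c, n, i}; register 3 → {m}. Every pair that conflicts lands in different registers.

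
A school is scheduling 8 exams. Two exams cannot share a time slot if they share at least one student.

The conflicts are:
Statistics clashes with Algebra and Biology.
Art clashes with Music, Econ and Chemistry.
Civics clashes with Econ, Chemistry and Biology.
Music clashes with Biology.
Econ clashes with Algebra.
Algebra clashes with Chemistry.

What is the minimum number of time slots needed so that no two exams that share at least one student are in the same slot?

The cycle Econ-Algebra-Statistics-Biology-Civics-Econ has odd length 5, so it cannot be 2-colored; at least 3 time slots are needed.
Using 3 time slots: Statistics=3, Art=2, Civics=2, Music=3, Econ=1, Algebra=2, Chemistry=1, Biology=1. Each listed conflict is separated.

3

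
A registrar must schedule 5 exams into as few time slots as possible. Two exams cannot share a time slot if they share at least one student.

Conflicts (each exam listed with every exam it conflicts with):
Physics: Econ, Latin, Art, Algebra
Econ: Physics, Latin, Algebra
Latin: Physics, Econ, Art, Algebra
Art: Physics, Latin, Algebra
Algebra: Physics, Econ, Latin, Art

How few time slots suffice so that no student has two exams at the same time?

4

Physics, Econ, Latin, Algebra pairwise conflict, so at least 4 time slots are needed.
4 time slots suffice: Physics=3, Econ=4, Latin=1, Art=4, Algebra=2. Each listed conflict is separated.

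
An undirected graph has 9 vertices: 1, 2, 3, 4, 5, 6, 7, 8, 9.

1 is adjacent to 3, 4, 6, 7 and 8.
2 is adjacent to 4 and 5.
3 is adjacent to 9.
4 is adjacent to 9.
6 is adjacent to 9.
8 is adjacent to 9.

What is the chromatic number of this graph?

1 and 7 are adjacent, so at least 2 colors are needed.
2 colors suffice: color red → {1, 2, 9}; color blue → {3, 4, 5, 6, 7, 8}. Each edge has distinct colors on its endpoints.

2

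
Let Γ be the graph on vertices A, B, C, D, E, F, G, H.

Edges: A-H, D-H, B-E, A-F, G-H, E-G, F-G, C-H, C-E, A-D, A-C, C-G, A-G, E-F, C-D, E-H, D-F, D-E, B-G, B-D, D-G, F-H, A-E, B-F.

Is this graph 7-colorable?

Yes

The chromatic number is 6. A, C, D, E, G, H form a clique, so at least 6 colors are needed.
One proper 6-coloring: A=5, B=5, C=4, D=2, E=3, F=4, G=1, H=6.
Since 7 ≥ 6, a proper 7-coloring certainly exists.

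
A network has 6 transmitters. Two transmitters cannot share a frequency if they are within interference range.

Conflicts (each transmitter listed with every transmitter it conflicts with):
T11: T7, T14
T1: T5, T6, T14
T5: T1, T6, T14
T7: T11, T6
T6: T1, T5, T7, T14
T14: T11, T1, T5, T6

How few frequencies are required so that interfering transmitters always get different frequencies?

T1, T5, T6, T14 pairwise conflict, so at least 4 frequencies are needed.
A valid assignment using 4 frequencies: T11=2, T1=4, T5=3, T7=1, T6=2, T14=1. No two conflicting transmitters share a frequency.

4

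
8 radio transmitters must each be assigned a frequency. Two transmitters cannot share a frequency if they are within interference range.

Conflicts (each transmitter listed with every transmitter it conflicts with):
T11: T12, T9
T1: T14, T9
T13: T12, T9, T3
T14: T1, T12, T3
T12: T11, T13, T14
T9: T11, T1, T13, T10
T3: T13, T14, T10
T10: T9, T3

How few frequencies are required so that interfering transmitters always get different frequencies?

The cycle T11-T9-T1-T14-T12-T11 has odd length 5, so it cannot be 2-colored; at least 3 frequencies are needed.
3 frequencies suffice: T11=2, T1=3, T13=2, T14=2, T12=1, T9=1, T3=1, T10=2. Each listed conflict is separated.

3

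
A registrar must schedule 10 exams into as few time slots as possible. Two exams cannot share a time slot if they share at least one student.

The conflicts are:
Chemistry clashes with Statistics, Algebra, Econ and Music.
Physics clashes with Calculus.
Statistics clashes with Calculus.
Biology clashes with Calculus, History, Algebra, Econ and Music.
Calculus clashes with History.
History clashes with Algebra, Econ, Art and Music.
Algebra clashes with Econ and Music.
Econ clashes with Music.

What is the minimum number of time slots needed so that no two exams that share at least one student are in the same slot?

5

Biology, History, Algebra, Econ, Music pairwise conflict, so at least 5 time slots are needed.
5 time slots suffice: time slot 1 → {Chemistry, Physics, History}; time slot 2 → {Statistics, Biology, Art}; time slot 3 → {Calculus, Econ}; time slot 4 → {Algebra}; time slot 5 → {Music}. Every pair that conflicts lands in different time slots.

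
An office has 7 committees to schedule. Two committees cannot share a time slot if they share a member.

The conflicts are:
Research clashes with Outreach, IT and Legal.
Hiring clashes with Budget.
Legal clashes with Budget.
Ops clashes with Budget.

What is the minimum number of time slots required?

2

Research and Outreach conflict, so at least 2 time slots are needed.
Using 2 time slots: Research=1, Outreach=2, IT=2, Hiring=2, Legal=2, Ops=2, Budget=1. Each listed conflict is separated.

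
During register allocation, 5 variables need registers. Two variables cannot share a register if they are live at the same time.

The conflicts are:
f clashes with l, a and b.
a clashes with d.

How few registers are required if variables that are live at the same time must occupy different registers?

f and l conflict, so at least 2 registers are needed.
2 registers suffice: register 1 → {f, d}; register 2 → {l, a, b}. Every pair that conflicts lands in different registers.

2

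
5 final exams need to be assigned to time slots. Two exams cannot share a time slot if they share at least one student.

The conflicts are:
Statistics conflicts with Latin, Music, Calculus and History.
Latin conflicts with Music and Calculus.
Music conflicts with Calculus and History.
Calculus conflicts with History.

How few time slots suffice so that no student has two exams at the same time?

Statistics, Music, Calculus, History pairwise conflict, so at least 4 time slots are needed.
4 time slots suffice: time slot 1 → {Statistics}; time slot 2 → {Music}; time slot 3 → {Calculus}; time slot 4 → {Latin, History}. Each listed conflict is separated.

4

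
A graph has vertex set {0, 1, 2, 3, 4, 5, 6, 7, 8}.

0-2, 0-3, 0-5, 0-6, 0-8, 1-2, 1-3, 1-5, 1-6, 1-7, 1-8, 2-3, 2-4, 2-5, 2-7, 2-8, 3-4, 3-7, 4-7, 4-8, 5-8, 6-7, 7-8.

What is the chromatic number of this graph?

4

0, 2, 5, 8 form a clique, so at least 4 colors are needed.
One proper 4-coloring: 0=d, 1=d, 2=a, 3=c, 4=d, 5=b, 6=a, 7=b, 8=c. No two adjacent vertices share a color.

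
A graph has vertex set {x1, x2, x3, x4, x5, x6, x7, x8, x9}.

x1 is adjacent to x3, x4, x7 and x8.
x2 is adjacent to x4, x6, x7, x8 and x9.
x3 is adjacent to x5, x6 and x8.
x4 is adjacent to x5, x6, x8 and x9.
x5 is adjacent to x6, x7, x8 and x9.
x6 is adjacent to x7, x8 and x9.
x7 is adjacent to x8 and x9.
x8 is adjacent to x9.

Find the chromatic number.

x4, x5, x6, x8, x9 form a clique, so at least 5 colors are needed.
One proper 5-coloring: x1=2, x2=4, x3=3, x4=3, x5=4, x6=2, x7=3, x8=1, x9=5. No two adjacent vertices share a color.

5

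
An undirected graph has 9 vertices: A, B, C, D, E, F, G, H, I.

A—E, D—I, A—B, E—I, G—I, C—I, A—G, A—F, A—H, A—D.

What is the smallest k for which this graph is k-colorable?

2

A and E are adjacent, so at least 2 colors are needed.
2 colors suffice: A=1, B=2, C=2, D=2, E=2, F=2, G=2, H=2, I=1. Each edge has distinct colors on its endpoints.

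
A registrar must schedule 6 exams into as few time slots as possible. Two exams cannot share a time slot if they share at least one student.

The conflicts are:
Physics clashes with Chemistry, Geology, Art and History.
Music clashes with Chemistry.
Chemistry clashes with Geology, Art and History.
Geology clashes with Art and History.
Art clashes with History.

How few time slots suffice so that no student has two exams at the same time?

5

Physics, Chemistry, Geology, Art, History all conflict with each other, so at least 5 time slots are needed.
5 time slots suffice: time slot 1 → {Chemistry}; time slot 2 → {Music, Geology}; time slot 3 → {Physics}; time slot 4 → {History}; time slot 5 → {Art}. No two conflicting exams share a time slot.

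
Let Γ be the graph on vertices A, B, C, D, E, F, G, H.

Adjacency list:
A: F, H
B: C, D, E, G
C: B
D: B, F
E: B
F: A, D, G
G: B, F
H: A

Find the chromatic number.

2

A and F are adjacent, so at least 2 colors are needed.
A valid assignment using 2 colors: A=2, B=1, C=2, D=2, E=2, F=1, G=2, H=1. Each edge has distinct colors on its endpoints.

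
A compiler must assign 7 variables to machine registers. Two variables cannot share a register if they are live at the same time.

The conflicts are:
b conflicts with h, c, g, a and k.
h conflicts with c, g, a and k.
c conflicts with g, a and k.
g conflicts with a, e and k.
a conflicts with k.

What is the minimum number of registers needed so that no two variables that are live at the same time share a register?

6

b, h, c, g, a, k pairwise conflict, so at least 6 registers are needed.
6 registers suffice: b=6, h=4, c=5, g=1, a=3, e=2, k=2. No two conflicting variables share a register.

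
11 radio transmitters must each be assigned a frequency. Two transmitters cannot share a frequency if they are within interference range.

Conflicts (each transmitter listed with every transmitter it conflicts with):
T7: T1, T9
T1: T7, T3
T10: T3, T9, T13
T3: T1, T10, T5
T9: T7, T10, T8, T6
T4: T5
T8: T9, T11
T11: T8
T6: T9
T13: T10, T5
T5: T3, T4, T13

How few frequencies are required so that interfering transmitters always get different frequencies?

The cycle T3-T1-T7-T9-T10-T3 has odd length 5, so it cannot be 2-colored; at least 3 frequencies are needed.
3 frequencies suffice: T7=2, T1=1, T10=2, T3=3, T9=1, T4=2, T8=2, T11=1, T6=2, T13=3, T5=1. Every pair that conflicts lands in different frequencies.

3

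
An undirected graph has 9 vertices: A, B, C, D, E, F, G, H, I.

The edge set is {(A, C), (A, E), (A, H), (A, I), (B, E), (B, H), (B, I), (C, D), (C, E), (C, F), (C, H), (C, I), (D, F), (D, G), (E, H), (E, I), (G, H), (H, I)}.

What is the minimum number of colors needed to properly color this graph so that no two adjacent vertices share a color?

5

A, C, E, H, I are mutually adjacent (a clique of size 5), so at least 5 colors are needed.
5 colors suffice: A=5, B=2, C=2, D=1, E=3, F=3, G=2, H=1, I=4. No two adjacent vertices share a color.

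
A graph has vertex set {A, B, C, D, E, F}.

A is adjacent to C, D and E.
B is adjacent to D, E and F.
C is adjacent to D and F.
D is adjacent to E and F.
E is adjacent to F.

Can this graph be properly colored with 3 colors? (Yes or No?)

No

B, D, E, F are pairwise adjacent (a clique of size 4), so at least 4 colors are needed.
So 3 colors are not enough.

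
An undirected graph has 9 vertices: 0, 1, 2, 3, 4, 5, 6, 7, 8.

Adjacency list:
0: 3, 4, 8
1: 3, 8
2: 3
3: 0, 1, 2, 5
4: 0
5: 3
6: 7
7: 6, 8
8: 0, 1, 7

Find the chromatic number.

2

6 and 7 are adjacent, so at least 2 colors are needed.
2 colors suffice: color a → {3, 4, 6, 8}; color b → {0, 1, 2, 5, 7}. Each edge has distinct colors on its endpoints.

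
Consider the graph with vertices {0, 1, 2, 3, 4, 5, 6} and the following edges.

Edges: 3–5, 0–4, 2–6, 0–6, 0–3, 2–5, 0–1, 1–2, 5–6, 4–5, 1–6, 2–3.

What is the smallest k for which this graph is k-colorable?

1, 2, 6 form a triangle, so at least 3 colors are needed.
A valid assignment using 3 colors: 0=a, 1=c, 2=a, 3=b, 4=b, 5=c, 6=b. Every edge joins two different colors.

3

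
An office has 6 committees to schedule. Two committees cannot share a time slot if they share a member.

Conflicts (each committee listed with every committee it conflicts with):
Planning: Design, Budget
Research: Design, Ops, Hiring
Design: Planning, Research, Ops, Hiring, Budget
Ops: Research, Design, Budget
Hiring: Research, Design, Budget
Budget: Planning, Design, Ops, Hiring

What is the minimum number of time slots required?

Research, Design, Hiring are mutually in conflict, so at least 3 time slots are needed.
3 time slots suffice: time slot 1 → {Design}; time slot 2 → {Research, Budget}; time slot 3 → {Planning, Ops, Hiring}. No two conflicting committees share a time slot.

3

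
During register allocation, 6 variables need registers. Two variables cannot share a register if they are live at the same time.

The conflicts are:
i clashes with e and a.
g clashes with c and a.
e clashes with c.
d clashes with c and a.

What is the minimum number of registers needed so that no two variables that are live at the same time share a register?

The cycle i-a-g-c-e-i has odd length 5, so it cannot be 2-colored; at least 3 registers are needed.
3 registers suffice: i=3, g=2, e=2, d=2, c=1, a=1. Every pair that conflicts lands in different registers.

3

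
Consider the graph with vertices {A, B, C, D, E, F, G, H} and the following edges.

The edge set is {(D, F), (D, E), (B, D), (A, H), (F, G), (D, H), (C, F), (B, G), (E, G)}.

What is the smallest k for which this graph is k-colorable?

C and F are adjacent, so at least 2 colors are needed.
2 colors suffice: color red → {A, C, D, G}; color blue → {B, E, F, H}. No two adjacent vertices share a color.

2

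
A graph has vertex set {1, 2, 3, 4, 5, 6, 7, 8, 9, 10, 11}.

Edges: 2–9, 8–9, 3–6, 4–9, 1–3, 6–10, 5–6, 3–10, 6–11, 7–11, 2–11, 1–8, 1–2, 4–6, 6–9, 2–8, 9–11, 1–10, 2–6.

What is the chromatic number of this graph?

2, 6, 9, 11 are pairwise adjacent (a clique of size 4), so at least 4 colors are needed.
4 colors suffice: 1=red, 2=green, 3=blue, 4=green, 5=blue, 6=red, 7=red, 8=yellow, 9=blue, 10=green, 11=yellow. Every edge joins two different colors.

4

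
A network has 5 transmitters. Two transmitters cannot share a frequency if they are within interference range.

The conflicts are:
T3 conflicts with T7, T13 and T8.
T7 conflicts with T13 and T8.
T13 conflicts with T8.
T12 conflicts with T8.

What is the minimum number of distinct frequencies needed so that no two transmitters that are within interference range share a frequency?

4

T3, T7, T13, T8 pairwise conflict, so at least 4 frequencies are needed.
A valid assignment using 4 frequencies: T3=2, T7=3, T13=4, T12=2, T8=1. Each listed conflict is separated.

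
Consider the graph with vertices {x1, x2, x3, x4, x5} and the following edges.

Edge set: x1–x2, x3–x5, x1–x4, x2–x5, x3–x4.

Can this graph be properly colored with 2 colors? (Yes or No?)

The cycle x2-x5-x3-x4-x1-x2 has odd length 5, so it cannot be 2-colored; at least 3 colors are needed.
So 2 colors are not enough.

No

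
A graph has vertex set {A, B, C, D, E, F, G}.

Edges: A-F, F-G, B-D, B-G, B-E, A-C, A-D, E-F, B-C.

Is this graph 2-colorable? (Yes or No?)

The cycle E-B-D-A-F-E has odd length 5, so it cannot be 2-colored; at least 3 colors are needed.
So 2 colors are not enough.

No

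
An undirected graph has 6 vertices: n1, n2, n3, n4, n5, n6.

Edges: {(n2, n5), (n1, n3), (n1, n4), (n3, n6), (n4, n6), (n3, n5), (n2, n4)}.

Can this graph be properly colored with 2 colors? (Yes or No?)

No

The cycle n4-n6-n3-n5-n2-n4 has odd length 5, so it cannot be 2-colored; at least 3 colors are needed.
So 2 colors are not enough.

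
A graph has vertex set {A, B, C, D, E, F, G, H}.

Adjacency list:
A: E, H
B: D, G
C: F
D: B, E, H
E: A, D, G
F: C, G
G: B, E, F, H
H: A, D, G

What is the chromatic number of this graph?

2

C and F are adjacent, so at least 2 colors are needed.
2 colors suffice: color 1 → {A, C, D, G}; color 2 → {B, E, F, H}. Each edge has distinct colors on its endpoints.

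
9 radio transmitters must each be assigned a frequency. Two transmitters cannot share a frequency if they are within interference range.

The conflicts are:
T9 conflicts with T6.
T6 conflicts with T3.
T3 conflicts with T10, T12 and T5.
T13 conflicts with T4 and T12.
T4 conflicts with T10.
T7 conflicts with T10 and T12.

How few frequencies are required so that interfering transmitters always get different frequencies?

The cycle T13-T12-T3-T10-T4-T13 has odd length 5, so it cannot be 2-colored; at least 3 frequencies are needed.
Using 3 frequencies: T9=1, T6=2, T3=1, T13=1, T4=3, T7=1, T10=2, T12=2, T5=2. No two conflicting transmitters share a frequency.

3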